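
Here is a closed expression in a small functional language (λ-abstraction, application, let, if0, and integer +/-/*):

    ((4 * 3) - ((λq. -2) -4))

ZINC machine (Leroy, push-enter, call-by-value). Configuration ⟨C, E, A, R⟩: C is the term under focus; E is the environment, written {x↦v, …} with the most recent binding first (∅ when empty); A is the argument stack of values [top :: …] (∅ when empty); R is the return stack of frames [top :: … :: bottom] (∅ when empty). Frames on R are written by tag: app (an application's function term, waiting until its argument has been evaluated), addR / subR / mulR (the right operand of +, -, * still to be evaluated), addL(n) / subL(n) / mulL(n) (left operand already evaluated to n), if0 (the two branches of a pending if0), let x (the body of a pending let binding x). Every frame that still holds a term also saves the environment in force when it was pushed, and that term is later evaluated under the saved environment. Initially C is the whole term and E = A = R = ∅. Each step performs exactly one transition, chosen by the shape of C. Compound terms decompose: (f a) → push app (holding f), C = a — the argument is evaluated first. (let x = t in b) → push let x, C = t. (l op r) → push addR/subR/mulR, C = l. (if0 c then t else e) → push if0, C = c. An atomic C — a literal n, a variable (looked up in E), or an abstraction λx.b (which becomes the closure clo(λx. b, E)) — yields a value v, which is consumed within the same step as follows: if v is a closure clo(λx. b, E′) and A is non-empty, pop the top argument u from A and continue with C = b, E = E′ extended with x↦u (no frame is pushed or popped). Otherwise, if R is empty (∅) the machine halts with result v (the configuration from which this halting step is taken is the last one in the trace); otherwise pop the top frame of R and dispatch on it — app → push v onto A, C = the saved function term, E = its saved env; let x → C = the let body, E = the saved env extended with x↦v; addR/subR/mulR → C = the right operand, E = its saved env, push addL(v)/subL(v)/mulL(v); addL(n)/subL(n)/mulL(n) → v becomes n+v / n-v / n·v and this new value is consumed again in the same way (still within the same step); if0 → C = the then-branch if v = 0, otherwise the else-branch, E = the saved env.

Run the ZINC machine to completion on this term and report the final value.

step 0: <C=((4 * 3) - ((λq. -2) -4)), E=∅, A=∅, R=∅>
step 1: <C=(4 * 3), E=∅, A=∅, R=[subR]>
step 2: <C=4, E=∅, A=∅, R=[mulR :: subR]>
step 3: <C=3, E=∅, A=∅, R=[mulL(4) :: subR]>
step 4: <C=((λq. -2) -4), E=∅, A=∅, R=[subL(12)]>
step 5: <C=-4, E=∅, A=∅, R=[app :: subL(12)]>
step 6: <C=(λq. -2), E=∅, A=[-4], R=[subL(12)]>
step 7: <C=-2, E={q↦-4}, A=∅, R=[subL(12)]>
→ final value 14

Answer: 14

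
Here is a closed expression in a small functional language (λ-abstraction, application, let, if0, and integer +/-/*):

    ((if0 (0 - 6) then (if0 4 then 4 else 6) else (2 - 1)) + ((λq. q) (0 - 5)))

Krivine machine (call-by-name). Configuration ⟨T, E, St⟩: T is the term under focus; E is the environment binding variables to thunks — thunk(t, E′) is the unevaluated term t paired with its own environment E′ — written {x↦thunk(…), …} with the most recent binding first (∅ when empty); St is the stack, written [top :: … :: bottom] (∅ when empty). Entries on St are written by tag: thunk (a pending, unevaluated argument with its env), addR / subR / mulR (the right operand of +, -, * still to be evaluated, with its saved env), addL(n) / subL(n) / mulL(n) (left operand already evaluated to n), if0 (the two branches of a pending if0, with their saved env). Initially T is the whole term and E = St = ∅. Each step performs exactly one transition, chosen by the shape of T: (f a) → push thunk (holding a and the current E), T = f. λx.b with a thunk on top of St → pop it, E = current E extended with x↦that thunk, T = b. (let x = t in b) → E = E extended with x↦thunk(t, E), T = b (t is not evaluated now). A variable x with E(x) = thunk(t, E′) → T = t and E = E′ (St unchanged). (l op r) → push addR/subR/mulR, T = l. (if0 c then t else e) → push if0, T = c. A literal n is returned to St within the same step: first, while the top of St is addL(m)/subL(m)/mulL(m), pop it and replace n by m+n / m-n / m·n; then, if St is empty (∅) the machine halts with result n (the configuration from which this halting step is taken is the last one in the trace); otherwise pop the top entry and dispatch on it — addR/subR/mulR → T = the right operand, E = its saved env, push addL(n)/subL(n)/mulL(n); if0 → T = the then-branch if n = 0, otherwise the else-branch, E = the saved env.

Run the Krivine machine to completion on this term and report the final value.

[0] [T=((if0 (0 - 6) then (if0 4 then 4 else 6) else (2 - 1)) + ((λq. q) (0 - 5))) | E=∅ | St=∅]
[1] [T=(if0 (0 - 6) then (if0 4 then 4 else 6) else (2 - 1)) | E=∅ | St=[addR]]
[2] [T=(0 - 6) | E=∅ | St=[if0 :: addR]]
[3] [T=0 | E=∅ | St=[subR :: if0 :: addR]]
[4] [T=6 | E=∅ | St=[subL(0) :: if0 :: addR]]
[5] [T=(2 - 1) | E=∅ | St=[addR]]
[6] [T=2 | E=∅ | St=[subR :: addR]]
[7] [T=1 | E=∅ | St=[subL(2) :: addR]]
[8] [T=((λq. q) (0 - 5)) | E=∅ | St=[addL(1)]]
[9] [T=(λq. q) | E=∅ | St=[thunk :: addL(1)]]
[10] [T=q | E={q↦thunk((0 - 5), ∅)} | St=[addL(1)]]
[11] [T=(0 - 5) | E=∅ | St=[addL(1)]]
[12] [T=0 | E=∅ | St=[subR :: addL(1)]]
[13] [T=5 | E=∅ | St=[subL(0) :: addL(1)]]
→ final value -4

Answer: -4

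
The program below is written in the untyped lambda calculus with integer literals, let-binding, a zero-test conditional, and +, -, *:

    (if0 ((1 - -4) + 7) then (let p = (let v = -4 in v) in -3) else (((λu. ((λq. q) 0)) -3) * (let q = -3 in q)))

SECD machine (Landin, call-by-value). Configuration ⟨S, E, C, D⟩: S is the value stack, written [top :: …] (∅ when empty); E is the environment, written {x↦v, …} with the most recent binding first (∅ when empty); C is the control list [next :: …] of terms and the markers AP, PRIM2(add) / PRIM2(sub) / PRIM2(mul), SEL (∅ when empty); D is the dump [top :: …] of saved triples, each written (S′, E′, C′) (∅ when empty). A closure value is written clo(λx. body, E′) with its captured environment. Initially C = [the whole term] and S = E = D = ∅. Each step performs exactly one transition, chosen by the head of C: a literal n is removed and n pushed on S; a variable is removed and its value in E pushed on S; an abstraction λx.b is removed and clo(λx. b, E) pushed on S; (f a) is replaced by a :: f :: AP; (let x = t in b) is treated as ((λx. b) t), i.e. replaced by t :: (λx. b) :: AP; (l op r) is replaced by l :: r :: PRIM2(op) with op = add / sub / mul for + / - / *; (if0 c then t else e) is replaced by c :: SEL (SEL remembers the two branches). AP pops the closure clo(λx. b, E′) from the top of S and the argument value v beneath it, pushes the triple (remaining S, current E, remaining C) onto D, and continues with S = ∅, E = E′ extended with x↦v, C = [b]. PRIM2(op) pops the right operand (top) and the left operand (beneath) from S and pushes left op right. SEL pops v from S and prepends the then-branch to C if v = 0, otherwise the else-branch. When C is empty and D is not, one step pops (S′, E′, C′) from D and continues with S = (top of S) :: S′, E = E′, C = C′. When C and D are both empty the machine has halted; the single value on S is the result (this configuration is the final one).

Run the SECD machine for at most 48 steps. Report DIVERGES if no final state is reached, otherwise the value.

t=0: [S=∅ | E=∅ | C=[(if0 ((1 - -4) + 7) then (let p = (let v = -4 in v) in -3) else (((λu. ((λq. q) 0)) -3) * (let q = -3 in q)))] | D=∅]
t=1: [S=∅ | E=∅ | C=[((1 - -4) + 7) :: SEL] | D=∅]
t=2: [S=∅ | E=∅ | C=[(1 - -4) :: 7 :: PRIM2(add) :: SEL] | D=∅]
t=3: [S=∅ | E=∅ | C=[1 :: -4 :: PRIM2(sub) :: 7 :: PRIM2(add) :: SEL] | D=∅]
t=4: [S=[1] | E=∅ | C=[-4 :: PRIM2(sub) :: 7 :: PRIM2(add) :: SEL] | D=∅]
t=5: [S=[-4 :: 1] | E=∅ | C=[PRIM2(sub) :: 7 :: PRIM2(add) :: SEL] | D=∅]
t=6: [S=[5] | E=∅ | C=[7 :: PRIM2(add) :: SEL] | D=∅]
t=7: [S=[7 :: 5] | E=∅ | C=[PRIM2(add) :: SEL] | D=∅]
t=8: [S=[12] | E=∅ | C=[SEL] | D=∅]
t=9: [S=∅ | E=∅ | C=[(((λu. ((λq. q) 0)) -3) * (let q = -3 in q))] | D=∅]
t=10: [S=∅ | E=∅ | C=[((λu. ((λq. q) 0)) -3) :: (let q = -3 in q) :: PRIM2(mul)] | D=∅]
t=11: [S=∅ | E=∅ | C=[-3 :: (λu. ((λq. q) 0)) :: AP :: (let q = -3 in q) :: PRIM2(mul)] | D=∅]
t=12: [S=[-3] | E=∅ | C=[(λu. ((λq. q) 0)) :: AP :: (let q = -3 in q) :: PRIM2(mul)] | D=∅]
t=13: [S=[clo(λu. ((λq. q) 0), ∅) :: -3] | E=∅ | C=[AP :: (let q = -3 in q) :: PRIM2(mul)] | D=∅]
t=14: [S=∅ | E={u↦-3} | C=[((λq. q) 0)] | D=[(∅, ∅, [(let q = -3 in q) :: PRIM2(mul)])]]
t=15: [S=∅ | E={u↦-3} | C=[0 :: (λq. q) :: AP] | D=[(∅, ∅, [(let q = -3 in q) :: PRIM2(mul)])]]
t=16: [S=[0] | E={u↦-3} | C=[(λq. q) :: AP] | D=[(∅, ∅, [(let q = -3 in q) :: PRIM2(mul)])]]
t=17: [S=[clo(λq. q, {u↦-3}) :: 0] | E={u↦-3} | C=[AP] | D=[(∅, ∅, [(let q = -3 in q) :: PRIM2(mul)])]]
t=18: [S=∅ | E={q↦0, u↦-3} | C=[q] | D=[(∅, {u↦-3}, ∅) :: (∅, ∅, [(let q = -3 in q) :: PRIM2(mul)])]]
t=19: [S=[0] | E={q↦0, u↦-3} | C=∅ | D=[(∅, {u↦-3}, ∅) :: (∅, ∅, [(let q = -3 in q) :: PRIM2(mul)])]]
t=20: [S=[0] | E={u↦-3} | C=∅ | D=[(∅, ∅, [(let q = -3 in q) :: PRIM2(mul)])]]
t=21: [S=[0] | E=∅ | C=[(let q = -3 in q) :: PRIM2(mul)] | D=∅]
t=22: [S=[0] | E=∅ | C=[-3 :: (λq. q) :: AP :: PRIM2(mul)] | D=∅]
t=23: [S=[-3 :: 0] | E=∅ | C=[(λq. q) :: AP :: PRIM2(mul)] | D=∅]
t=24: [S=[clo(λq. q, ∅) :: -3 :: 0] | E=∅ | C=[AP :: PRIM2(mul)] | D=∅]
t=25: [S=∅ | E={q↦-3} | C=[q] | D=[([0], ∅, [PRIM2(mul)])]]
t=26: [S=[-3] | E={q↦-3} | C=∅ | D=[([0], ∅, [PRIM2(mul)])]]
t=27: [S=[-3 :: 0] | E=∅ | C=[PRIM2(mul)] | D=∅]
t=28: [S=[0] | E=∅ | C=∅ | D=∅]
→ final value 0

Answer: 0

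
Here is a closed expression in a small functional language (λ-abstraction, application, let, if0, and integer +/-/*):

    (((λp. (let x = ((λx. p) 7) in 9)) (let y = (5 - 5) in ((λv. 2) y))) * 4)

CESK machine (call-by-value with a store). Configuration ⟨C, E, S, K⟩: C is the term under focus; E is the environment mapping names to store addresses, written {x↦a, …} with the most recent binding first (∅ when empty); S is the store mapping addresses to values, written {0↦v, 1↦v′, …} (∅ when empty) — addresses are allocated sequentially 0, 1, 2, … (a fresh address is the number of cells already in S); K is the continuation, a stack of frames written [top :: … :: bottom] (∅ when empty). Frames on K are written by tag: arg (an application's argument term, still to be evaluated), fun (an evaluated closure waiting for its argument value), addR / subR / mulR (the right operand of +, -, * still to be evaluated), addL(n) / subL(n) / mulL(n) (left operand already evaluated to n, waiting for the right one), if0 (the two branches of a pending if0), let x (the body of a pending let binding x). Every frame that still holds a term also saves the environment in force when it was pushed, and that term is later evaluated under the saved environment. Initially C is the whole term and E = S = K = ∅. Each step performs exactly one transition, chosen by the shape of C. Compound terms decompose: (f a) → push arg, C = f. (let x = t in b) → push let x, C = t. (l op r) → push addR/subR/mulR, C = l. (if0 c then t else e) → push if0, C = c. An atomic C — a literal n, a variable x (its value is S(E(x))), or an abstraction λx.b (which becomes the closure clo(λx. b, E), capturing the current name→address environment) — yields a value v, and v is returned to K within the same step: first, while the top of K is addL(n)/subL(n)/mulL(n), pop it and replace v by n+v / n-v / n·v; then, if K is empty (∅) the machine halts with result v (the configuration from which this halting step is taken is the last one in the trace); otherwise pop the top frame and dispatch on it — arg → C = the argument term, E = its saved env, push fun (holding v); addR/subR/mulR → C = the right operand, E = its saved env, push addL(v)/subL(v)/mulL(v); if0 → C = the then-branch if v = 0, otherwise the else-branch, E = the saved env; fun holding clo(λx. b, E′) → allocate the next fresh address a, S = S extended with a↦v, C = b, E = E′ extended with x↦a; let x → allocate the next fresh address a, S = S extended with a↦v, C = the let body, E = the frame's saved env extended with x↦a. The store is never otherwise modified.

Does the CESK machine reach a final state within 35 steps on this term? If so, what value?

step 0: <C=(((λp. (let x = ((λx. p) 7) in 9)) (let y = (5 - 5) in ((λv. 2) y))) * 4), E=∅, S=∅, K=∅>
step 1: <C=((λp. (let x = ((λx. p) 7) in 9)) (let y = (5 - 5) in ((λv. 2) y))), E=∅, S=∅, K=[mulR]>
step 2: <C=(λp. (let x = ((λx. p) 7) in 9)), E=∅, S=∅, K=[arg :: mulR]>
step 3: <C=(let y = (5 - 5) in ((λv. 2) y)), E=∅, S=∅, K=[fun :: mulR]>
step 4: <C=(5 - 5), E=∅, S=∅, K=[let y :: fun :: mulR]>
step 5: <C=5, E=∅, S=∅, K=[subR :: let y :: fun :: mulR]>
step 6: <C=5, E=∅, S=∅, K=[subL(5) :: let y :: fun :: mulR]>
step 7: <C=((λv. 2) y), E={y↦0}, S={0↦0}, K=[fun :: mulR]>
step 8: <C=(λv. 2), E={y↦0}, S={0↦0}, K=[arg :: fun :: mulR]>
step 9: <C=y, E={y↦0}, S={0↦0}, K=[fun :: fun :: mulR]>
step 10: <C=2, E={v↦1, y↦0}, S={0↦0, 1↦0}, K=[fun :: mulR]>
step 11: <C=(let x = ((λx. p) 7) in 9), E={p↦2}, S={0↦0, 1↦0, 2↦2}, K=[mulR]>
step 12: <C=((λx. p) 7), E={p↦2}, S={0↦0, 1↦0, 2↦2}, K=[let x :: mulR]>
step 13: <C=(λx. p), E={p↦2}, S={0↦0, 1↦0, 2↦2}, K=[arg :: let x :: mulR]>
step 14: <C=7, E={p↦2}, S={0↦0, 1↦0, 2↦2}, K=[fun :: let x :: mulR]>
step 15: <C=p, E={x↦3, p↦2}, S={0↦0, 1↦0, 2↦2, 3↦7}, K=[let x :: mulR]>
step 16: <C=9, E={x↦4, p↦2}, S={0↦0, 1↦0, 2↦2, 3↦7, 4↦2}, K=[mulR]>
step 17: <C=4, E=∅, S={0↦0, 1↦0, 2↦2, 3↦7, 4↦2}, K=[mulL(9)]>
→ final value 36

Answer: 36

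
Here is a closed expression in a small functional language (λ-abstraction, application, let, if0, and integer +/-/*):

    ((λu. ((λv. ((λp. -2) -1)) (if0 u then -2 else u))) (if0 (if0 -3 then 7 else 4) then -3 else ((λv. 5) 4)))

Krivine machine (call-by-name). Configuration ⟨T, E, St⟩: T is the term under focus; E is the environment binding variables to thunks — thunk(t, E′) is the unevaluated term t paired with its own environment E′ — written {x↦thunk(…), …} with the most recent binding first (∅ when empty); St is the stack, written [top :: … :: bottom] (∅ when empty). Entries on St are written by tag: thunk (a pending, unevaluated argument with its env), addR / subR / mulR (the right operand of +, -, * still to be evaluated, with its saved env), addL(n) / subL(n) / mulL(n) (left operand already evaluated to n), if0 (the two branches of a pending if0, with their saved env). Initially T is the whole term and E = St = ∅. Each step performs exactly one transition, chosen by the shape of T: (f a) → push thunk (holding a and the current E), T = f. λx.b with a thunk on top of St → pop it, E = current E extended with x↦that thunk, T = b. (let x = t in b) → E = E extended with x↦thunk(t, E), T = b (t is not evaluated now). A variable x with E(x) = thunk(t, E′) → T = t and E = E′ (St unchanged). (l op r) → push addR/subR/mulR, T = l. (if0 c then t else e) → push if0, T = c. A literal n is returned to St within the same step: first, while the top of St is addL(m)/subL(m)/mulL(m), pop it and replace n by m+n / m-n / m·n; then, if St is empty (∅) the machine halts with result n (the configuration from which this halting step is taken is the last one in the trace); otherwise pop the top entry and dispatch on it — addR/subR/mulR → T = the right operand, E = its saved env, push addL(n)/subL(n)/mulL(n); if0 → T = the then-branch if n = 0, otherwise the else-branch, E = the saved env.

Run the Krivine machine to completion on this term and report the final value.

Answer: -2

Machine steps:
0. [T=((λu. ((λv. ((λp. -2) -1)) (if0 u then -2 else u))) (if0 (if0 -3 then 7 else 4) then -3 else ((λv. 5) 4))) | E=∅ | St=∅]
1. [T=(λu. ((λv. ((λp. -2) -1)) (if0 u then -2 else u))) | E=∅ | St=[thunk]]
2. [T=((λv. ((λp. -2) -1)) (if0 u then -2 else u)) | E={u↦thunk((if0 (if0 -3 then 7 else 4) then -3 else ((λv. 5) 4)), ∅)} | St=∅]
3. [T=(λv. ((λp. -2) -1)) | E={u↦thunk((if0 (if0 -3 then 7 else 4) then -3 else ((λv. 5) 4)), ∅)} | St=[thunk]]
4. [T=((λp. -2) -1) | E={v↦thunk((if0 u then -2 else u), {u↦thunk((if0 (if0 -3 then 7 else 4) then -3 else ((λv. 5) 4)), ∅)}), u↦thunk((if0 (if0 -3 then 7 else 4) then -3 else ((λv. 5) 4)), ∅)} | St=∅]
5. [T=(λp. -2) | E={v↦thunk((if0 u then -2 else u), {u↦thunk((if0 (if0 -3 then 7 else 4) then -3 else ((λv. 5) 4)), ∅)}), u↦thunk((if0 (if0 -3 then 7 else 4) then -3 else ((λv. 5) 4)), ∅)} | St=[thunk]]
6. [T=-2 | E={p↦thunk(-1, {v↦thunk((if0 u then -2 else u), {u↦thunk((if0 (if0 -3 then 7 else 4) then -3 else ((λv. 5) 4)), ∅)}), u↦thunk((if0 (if0 -3 then 7 else 4) then -3 else ((λv. 5) 4)), ∅)}), v↦thunk((if0 u then -2 else u), {u↦thunk((if0 (if0 -3 then 7 else 4) then -3 else ((λv. 5) 4)), ∅)}), u↦thunk((if0 (if0 -3 then 7 else 4) then -3 else ((λv. 5) 4)), ∅)} | St=∅]
→ final value -2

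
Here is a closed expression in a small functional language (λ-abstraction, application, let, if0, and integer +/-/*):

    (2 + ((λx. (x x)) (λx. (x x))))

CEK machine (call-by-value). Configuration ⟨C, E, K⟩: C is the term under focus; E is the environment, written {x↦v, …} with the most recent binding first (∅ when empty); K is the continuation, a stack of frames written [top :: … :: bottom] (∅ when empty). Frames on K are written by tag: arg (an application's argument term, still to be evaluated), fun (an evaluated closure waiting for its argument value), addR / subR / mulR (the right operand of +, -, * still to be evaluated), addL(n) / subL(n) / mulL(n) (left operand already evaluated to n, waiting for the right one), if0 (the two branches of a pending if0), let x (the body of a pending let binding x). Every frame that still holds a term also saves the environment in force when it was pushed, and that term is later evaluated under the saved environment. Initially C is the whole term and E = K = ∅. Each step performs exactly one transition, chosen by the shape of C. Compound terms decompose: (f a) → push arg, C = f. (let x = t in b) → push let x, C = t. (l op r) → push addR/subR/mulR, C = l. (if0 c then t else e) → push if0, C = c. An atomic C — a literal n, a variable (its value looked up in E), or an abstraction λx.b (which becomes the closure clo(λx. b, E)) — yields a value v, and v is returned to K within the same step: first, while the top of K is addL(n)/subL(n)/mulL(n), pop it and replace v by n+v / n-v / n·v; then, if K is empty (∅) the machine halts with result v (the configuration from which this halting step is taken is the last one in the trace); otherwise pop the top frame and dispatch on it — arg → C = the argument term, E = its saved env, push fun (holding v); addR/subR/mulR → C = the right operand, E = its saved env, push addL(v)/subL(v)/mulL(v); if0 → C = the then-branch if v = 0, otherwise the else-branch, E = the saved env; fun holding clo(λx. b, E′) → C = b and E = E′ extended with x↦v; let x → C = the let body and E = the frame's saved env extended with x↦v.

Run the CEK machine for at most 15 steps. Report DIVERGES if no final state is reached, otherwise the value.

0. <C=(2 + ((λx. (x x)) (λx. (x x)))), E=∅, K=∅>
1. <C=2, E=∅, K=[addR]>
2. <C=((λx. (x x)) (λx. (x x))), E=∅, K=[addL(2)]>
3. <C=(λx. (x x)), E=∅, K=[arg :: addL(2)]>
4. <C=(λx. (x x)), E=∅, K=[fun :: addL(2)]>
5. <C=(x x), E={x↦clo(λx. (x x), ∅)}, K=[addL(2)]>
6. <C=x, E={x↦clo(λx. (x x), ∅)}, K=[arg :: addL(2)]>
7. <C=x, E={x↦clo(λx. (x x), ∅)}, K=[fun :: addL(2)]>
… configuration repeats with period 3 (steps 5–7 recur indefinitely) …

Answer: DIVERGES (no final state within 15 steps)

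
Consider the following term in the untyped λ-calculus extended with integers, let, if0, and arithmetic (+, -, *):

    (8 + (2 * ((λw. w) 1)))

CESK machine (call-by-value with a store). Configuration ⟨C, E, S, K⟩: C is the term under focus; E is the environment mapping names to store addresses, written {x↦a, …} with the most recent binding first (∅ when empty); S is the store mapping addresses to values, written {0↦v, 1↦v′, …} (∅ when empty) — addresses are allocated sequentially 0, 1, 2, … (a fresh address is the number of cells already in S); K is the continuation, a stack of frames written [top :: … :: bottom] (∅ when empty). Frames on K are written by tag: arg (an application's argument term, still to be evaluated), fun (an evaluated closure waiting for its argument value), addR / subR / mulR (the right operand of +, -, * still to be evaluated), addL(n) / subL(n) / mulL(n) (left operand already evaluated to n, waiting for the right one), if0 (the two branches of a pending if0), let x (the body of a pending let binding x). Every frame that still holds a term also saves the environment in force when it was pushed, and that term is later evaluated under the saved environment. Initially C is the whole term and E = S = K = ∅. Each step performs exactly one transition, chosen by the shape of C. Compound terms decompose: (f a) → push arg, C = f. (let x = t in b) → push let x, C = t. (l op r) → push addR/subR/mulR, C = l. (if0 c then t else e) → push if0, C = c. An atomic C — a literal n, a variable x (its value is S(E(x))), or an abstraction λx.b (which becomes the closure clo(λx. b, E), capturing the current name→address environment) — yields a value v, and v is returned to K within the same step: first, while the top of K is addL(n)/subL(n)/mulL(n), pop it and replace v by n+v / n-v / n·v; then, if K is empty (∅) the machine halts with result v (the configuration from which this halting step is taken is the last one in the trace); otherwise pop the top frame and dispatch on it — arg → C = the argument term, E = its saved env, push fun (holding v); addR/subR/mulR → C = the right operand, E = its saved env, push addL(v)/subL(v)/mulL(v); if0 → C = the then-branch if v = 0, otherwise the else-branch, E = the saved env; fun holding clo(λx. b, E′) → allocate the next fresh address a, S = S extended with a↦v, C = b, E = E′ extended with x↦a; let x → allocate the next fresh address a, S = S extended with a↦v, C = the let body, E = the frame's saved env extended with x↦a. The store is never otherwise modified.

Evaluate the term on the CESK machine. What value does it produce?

Answer: 10

Machine steps:
0. ⟨C=(8 + (2 * ((λw. w) 1))); E=∅; S=∅; K=∅⟩
1. ⟨C=8; E=∅; S=∅; K=[addR]⟩
2. ⟨C=(2 * ((λw. w) 1)); E=∅; S=∅; K=[addL(8)]⟩
3. ⟨C=2; E=∅; S=∅; K=[mulR :: addL(8)]⟩
4. ⟨C=((λw. w) 1); E=∅; S=∅; K=[mulL(2) :: addL(8)]⟩
5. ⟨C=(λw. w); E=∅; S=∅; K=[arg :: mulL(2) :: addL(8)]⟩
6. ⟨C=1; E=∅; S=∅; K=[fun :: mulL(2) :: addL(8)]⟩
7. ⟨C=w; E={w↦0}; S={0↦1}; K=[mulL(2) :: addL(8)]⟩
→ final value 10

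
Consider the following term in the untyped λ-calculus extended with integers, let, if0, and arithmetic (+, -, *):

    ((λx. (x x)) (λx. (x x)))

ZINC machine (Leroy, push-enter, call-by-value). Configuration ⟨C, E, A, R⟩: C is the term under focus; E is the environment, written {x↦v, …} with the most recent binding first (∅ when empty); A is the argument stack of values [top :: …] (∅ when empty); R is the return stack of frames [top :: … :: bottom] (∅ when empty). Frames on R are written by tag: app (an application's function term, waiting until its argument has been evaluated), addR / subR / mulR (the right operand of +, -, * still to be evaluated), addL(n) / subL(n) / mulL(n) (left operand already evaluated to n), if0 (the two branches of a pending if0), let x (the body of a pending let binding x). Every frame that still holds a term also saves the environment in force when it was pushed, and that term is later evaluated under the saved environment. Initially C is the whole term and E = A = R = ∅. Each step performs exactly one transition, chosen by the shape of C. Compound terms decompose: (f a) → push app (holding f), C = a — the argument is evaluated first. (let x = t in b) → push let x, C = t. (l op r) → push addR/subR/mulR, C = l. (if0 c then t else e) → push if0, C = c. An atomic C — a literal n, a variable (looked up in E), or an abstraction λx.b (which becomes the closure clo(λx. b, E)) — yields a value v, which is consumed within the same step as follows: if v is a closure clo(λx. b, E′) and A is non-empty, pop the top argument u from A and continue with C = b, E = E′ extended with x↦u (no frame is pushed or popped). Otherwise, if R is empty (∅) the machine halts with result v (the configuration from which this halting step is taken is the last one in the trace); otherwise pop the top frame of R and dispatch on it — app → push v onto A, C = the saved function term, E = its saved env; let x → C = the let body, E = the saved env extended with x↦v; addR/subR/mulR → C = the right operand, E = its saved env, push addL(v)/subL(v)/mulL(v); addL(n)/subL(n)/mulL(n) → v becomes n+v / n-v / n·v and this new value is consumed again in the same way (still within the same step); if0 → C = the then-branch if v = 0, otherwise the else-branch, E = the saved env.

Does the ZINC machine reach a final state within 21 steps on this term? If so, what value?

Answer: DIVERGES (no final state within 21 steps)

Execution trace:
[0] ⟨C=((λx. (x x)) (λx. (x x))); E=∅; A=∅; R=∅⟩
[1] ⟨C=(λx. (x x)); E=∅; A=∅; R=[app]⟩
[2] ⟨C=(λx. (x x)); E=∅; A=[clo(λx. (x x), ∅)]; R=∅⟩
[3] ⟨C=(x x); E={x↦clo(λx. (x x), ∅)}; A=∅; R=∅⟩
[4] ⟨C=x; E={x↦clo(λx. (x x), ∅)}; A=∅; R=[app]⟩
[5] ⟨C=x; E={x↦clo(λx. (x x), ∅)}; A=[clo(λx. (x x), ∅)]; R=∅⟩
… configuration repeats with period 3 (steps 3–5 recur indefinitely) …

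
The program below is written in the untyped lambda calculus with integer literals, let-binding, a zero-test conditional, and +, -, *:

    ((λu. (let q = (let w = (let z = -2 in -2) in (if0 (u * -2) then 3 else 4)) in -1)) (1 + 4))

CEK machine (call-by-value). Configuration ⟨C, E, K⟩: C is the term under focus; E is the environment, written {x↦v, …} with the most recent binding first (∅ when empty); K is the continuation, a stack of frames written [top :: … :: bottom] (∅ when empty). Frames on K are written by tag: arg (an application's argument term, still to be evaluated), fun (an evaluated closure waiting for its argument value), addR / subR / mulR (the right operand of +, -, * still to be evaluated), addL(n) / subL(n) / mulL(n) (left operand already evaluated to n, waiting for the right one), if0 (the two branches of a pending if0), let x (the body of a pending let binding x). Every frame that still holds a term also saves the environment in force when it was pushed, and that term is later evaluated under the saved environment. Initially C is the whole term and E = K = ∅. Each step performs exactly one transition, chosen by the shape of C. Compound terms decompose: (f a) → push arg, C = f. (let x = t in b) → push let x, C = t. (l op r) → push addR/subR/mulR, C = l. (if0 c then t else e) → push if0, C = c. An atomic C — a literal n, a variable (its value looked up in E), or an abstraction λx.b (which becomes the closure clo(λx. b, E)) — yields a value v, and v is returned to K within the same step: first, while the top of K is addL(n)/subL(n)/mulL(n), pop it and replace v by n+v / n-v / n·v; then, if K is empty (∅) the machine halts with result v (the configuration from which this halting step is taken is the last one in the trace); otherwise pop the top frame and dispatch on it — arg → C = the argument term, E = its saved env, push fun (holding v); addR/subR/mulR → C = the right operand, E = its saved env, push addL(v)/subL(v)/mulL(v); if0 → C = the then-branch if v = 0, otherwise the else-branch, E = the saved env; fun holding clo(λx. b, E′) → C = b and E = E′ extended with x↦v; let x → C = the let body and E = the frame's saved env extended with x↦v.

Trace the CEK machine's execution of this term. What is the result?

0. ⟨C=((λu. (let q = (let w = (let z = -2 in -2) in (if0 (u * -2) then 3 else 4)) in -1)) (1 + 4)); E=∅; K=∅⟩
1. ⟨C=(λu. (let q = (let w = (let z = -2 in -2) in (if0 (u * -2) then 3 else 4)) in -1)); E=∅; K=[arg]⟩
2. ⟨C=(1 + 4); E=∅; K=[fun]⟩
3. ⟨C=1; E=∅; K=[addR :: fun]⟩
4. ⟨C=4; E=∅; K=[addL(1) :: fun]⟩
5. ⟨C=(let q = (let w = (let z = -2 in -2) in (if0 (u * -2) then 3 else 4)) in -1); E={u↦5}; K=∅⟩
6. ⟨C=(let w = (let z = -2 in -2) in (if0 (u * -2) then 3 else 4)); E={u↦5}; K=[let q]⟩
7. ⟨C=(let z = -2 in -2); E={u↦5}; K=[let w :: let q]⟩
8. ⟨C=-2; E={u↦5}; K=[let z :: let w :: let q]⟩
9. ⟨C=-2; E={z↦-2, u↦5}; K=[let w :: let q]⟩
10. ⟨C=(if0 (u * -2) then 3 else 4); E={w↦-2, u↦5}; K=[let q]⟩
11. ⟨C=(u * -2); E={w↦-2, u↦5}; K=[if0 :: let q]⟩
12. ⟨C=u; E={w↦-2, u↦5}; K=[mulR :: if0 :: let q]⟩
13. ⟨C=-2; E={w↦-2, u↦5}; K=[mulL(5) :: if0 :: let q]⟩
14. ⟨C=4; E={w↦-2, u↦5}; K=[let q]⟩
15. ⟨C=-1; E={q↦4, u↦5}; K=∅⟩
→ final value -1

Answer: -1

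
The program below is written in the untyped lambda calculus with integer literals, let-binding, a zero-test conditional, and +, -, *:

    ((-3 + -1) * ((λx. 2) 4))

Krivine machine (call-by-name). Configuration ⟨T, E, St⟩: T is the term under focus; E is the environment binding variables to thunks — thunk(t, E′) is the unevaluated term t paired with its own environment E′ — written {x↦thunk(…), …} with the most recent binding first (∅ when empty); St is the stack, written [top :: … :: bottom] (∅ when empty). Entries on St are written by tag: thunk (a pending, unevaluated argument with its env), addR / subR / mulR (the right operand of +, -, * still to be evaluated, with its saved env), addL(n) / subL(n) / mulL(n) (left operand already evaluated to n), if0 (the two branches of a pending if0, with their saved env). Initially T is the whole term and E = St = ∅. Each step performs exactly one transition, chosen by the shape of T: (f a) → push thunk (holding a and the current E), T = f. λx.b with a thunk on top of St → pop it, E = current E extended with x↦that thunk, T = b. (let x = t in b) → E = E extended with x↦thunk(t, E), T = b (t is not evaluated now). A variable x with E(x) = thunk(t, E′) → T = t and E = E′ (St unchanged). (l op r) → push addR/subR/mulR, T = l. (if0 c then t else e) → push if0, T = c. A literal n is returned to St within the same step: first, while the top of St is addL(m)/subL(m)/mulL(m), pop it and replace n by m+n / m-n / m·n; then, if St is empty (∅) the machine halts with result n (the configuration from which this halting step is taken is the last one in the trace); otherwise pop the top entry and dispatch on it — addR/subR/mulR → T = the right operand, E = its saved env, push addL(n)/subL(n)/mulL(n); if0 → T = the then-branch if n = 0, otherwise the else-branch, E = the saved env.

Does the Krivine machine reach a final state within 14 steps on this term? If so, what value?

[0] [T=((-3 + -1) * ((λx. 2) 4)) | E=∅ | St=∅]
[1] [T=(-3 + -1) | E=∅ | St=[mulR]]
[2] [T=-3 | E=∅ | St=[addR :: mulR]]
[3] [T=-1 | E=∅ | St=[addL(-3) :: mulR]]
[4] [T=((λx. 2) 4) | E=∅ | St=[mulL(-4)]]
[5] [T=(λx. 2) | E=∅ | St=[thunk :: mulL(-4)]]
[6] [T=2 | E={x↦thunk(4, ∅)} | St=[mulL(-4)]]
→ final value -8

Answer: -8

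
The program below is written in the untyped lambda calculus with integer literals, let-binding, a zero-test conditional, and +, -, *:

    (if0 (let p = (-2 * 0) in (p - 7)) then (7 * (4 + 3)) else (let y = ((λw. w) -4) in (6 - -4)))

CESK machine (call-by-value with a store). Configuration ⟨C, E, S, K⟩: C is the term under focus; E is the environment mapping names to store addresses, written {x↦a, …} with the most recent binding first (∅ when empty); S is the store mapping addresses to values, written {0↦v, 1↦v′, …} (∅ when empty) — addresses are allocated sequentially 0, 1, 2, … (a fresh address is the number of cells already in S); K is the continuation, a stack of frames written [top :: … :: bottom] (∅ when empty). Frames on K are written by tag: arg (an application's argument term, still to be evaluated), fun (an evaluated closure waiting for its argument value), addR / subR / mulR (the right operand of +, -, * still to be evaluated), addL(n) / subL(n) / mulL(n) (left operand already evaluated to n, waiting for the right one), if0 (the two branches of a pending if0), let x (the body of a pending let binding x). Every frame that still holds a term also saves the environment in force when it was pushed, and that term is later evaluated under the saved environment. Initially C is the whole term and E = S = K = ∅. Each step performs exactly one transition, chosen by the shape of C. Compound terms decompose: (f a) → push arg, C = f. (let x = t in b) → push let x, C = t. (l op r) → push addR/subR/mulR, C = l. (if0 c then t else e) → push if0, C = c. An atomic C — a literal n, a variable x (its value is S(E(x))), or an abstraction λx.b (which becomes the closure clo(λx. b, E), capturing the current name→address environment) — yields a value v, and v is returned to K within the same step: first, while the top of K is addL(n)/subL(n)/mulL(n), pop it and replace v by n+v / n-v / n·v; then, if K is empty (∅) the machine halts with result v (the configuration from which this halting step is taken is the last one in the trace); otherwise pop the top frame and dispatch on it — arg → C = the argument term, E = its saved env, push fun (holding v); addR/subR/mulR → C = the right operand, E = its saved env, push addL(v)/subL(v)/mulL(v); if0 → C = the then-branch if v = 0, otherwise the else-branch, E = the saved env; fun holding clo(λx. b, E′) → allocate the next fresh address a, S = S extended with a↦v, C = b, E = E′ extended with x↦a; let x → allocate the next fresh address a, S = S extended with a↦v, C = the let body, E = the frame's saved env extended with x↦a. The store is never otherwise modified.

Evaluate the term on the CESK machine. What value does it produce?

t=0: [C=(if0 (let p = (-2 * 0) in (p - 7)) then (7 * (4 + 3)) else (let y = ((λw. w) -4) in (6 - -4))) | E=∅ | S=∅ | K=∅]
t=1: [C=(let p = (-2 * 0) in (p - 7)) | E=∅ | S=∅ | K=[if0]]
t=2: [C=(-2 * 0) | E=∅ | S=∅ | K=[let p :: if0]]
t=3: [C=-2 | E=∅ | S=∅ | K=[mulR :: let p :: if0]]
t=4: [C=0 | E=∅ | S=∅ | K=[mulL(-2) :: let p :: if0]]
t=5: [C=(p - 7) | E={p↦0} | S={0↦0} | K=[if0]]
t=6: [C=p | E={p↦0} | S={0↦0} | K=[subR :: if0]]
t=7: [C=7 | E={p↦0} | S={0↦0} | K=[subL(0) :: if0]]
t=8: [C=(let y = ((λw. w) -4) in (6 - -4)) | E=∅ | S={0↦0} | K=∅]
t=9: [C=((λw. w) -4) | E=∅ | S={0↦0} | K=[let y]]
t=10: [C=(λw. w) | E=∅ | S={0↦0} | K=[arg :: let y]]
t=11: [C=-4 | E=∅ | S={0↦0} | K=[fun :: let y]]
t=12: [C=w | E={w↦1} | S={0↦0, 1↦-4} | K=[let y]]
t=13: [C=(6 - -4) | E={y↦2} | S={0↦0, 1↦-4, 2↦-4} | K=∅]
t=14: [C=6 | E={y↦2} | S={0↦0, 1↦-4, 2↦-4} | K=[subR]]
t=15: [C=-4 | E={y↦2} | S={0↦0, 1↦-4, 2↦-4} | K=[subL(6)]]
→ final value 10

Answer: 10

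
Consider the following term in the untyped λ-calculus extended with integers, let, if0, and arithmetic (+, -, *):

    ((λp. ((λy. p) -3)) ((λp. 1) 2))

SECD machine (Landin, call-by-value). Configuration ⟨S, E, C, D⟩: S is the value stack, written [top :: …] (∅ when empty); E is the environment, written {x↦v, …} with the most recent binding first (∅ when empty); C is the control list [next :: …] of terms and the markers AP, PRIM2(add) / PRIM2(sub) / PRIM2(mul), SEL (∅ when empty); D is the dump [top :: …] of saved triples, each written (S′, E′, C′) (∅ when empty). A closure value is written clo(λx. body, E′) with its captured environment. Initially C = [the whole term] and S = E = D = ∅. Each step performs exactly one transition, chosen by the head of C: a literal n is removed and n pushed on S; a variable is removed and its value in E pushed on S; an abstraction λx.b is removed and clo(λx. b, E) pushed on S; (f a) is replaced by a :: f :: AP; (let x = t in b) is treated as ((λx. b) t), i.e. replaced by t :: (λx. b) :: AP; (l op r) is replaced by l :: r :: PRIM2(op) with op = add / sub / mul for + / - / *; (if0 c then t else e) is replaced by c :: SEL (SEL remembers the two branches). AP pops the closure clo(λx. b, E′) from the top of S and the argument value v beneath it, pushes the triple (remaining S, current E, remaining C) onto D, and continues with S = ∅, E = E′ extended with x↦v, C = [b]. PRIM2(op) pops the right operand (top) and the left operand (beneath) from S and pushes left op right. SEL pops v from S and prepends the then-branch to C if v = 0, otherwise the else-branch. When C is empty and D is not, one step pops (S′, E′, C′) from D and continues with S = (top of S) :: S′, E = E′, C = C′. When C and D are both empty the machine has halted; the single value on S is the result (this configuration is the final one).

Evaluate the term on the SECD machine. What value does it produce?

0. ⟨S=∅; E=∅; C=[((λp. ((λy. p) -3)) ((λp. 1) 2))]; D=∅⟩
1. ⟨S=∅; E=∅; C=[((λp. 1) 2) :: (λp. ((λy. p) -3)) :: AP]; D=∅⟩
2. ⟨S=∅; E=∅; C=[2 :: (λp. 1) :: AP :: (λp. ((λy. p) -3)) :: AP]; D=∅⟩
3. ⟨S=[2]; E=∅; C=[(λp. 1) :: AP :: (λp. ((λy. p) -3)) :: AP]; D=∅⟩
4. ⟨S=[clo(λp. 1, ∅) :: 2]; E=∅; C=[AP :: (λp. ((λy. p) -3)) :: AP]; D=∅⟩
5. ⟨S=∅; E={p↦2}; C=[1]; D=[(∅, ∅, [(λp. ((λy. p) -3)) :: AP])]⟩
6. ⟨S=[1]; E={p↦2}; C=∅; D=[(∅, ∅, [(λp. ((λy. p) -3)) :: AP])]⟩
7. ⟨S=[1]; E=∅; C=[(λp. ((λy. p) -3)) :: AP]; D=∅⟩
8. ⟨S=[clo(λp. ((λy. p) -3), ∅) :: 1]; E=∅; C=[AP]; D=∅⟩
9. ⟨S=∅; E={p↦1}; C=[((λy. p) -3)]; D=[(∅, ∅, ∅)]⟩
10. ⟨S=∅; E={p↦1}; C=[-3 :: (λy. p) :: AP]; D=[(∅, ∅, ∅)]⟩
11. ⟨S=[-3]; E={p↦1}; C=[(λy. p) :: AP]; D=[(∅, ∅, ∅)]⟩
12. ⟨S=[clo(λy. p, {p↦1}) :: -3]; E={p↦1}; C=[AP]; D=[(∅, ∅, ∅)]⟩
13. ⟨S=∅; E={y↦-3, p↦1}; C=[p]; D=[(∅, {p↦1}, ∅) :: (∅, ∅, ∅)]⟩
14. ⟨S=[1]; E={y↦-3, p↦1}; C=∅; D=[(∅, {p↦1}, ∅) :: (∅, ∅, ∅)]⟩
15. ⟨S=[1]; E={p↦1}; C=∅; D=[(∅, ∅, ∅)]⟩
16. ⟨S=[1]; E=∅; C=∅; D=∅⟩
→ final value 1

Answer: 1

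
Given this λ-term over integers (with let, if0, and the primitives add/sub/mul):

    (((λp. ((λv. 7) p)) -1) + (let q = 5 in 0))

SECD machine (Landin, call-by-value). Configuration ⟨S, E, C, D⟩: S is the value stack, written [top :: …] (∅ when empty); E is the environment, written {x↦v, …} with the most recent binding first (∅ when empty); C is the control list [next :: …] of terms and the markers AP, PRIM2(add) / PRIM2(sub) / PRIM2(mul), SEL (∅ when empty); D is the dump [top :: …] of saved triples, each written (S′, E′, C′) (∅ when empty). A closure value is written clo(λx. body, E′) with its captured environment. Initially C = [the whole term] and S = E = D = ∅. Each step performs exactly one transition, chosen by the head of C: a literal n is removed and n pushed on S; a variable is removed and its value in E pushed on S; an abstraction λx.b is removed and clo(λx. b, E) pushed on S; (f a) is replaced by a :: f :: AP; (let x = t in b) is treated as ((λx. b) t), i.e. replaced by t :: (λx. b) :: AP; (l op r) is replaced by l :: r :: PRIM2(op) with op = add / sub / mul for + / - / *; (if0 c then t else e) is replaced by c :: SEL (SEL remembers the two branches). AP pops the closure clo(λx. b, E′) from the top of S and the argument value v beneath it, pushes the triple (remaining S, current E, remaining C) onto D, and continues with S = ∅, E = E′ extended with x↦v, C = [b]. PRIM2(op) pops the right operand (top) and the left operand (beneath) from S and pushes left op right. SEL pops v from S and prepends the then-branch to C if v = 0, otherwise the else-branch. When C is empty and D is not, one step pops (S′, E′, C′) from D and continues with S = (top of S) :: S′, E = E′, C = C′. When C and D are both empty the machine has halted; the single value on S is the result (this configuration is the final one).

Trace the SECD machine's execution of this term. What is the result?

Answer: 7

Execution trace:
[0] <S=∅, E=∅, C=[(((λp. ((λv. 7) p)) -1) + (let q = 5 in 0))], D=∅>
[1] <S=∅, E=∅, C=[((λp. ((λv. 7) p)) -1) :: (let q = 5 in 0) :: PRIM2(add)], D=∅>
[2] <S=∅, E=∅, C=[-1 :: (λp. ((λv. 7) p)) :: AP :: (let q = 5 in 0) :: PRIM2(add)], D=∅>
[3] <S=[-1], E=∅, C=[(λp. ((λv. 7) p)) :: AP :: (let q = 5 in 0) :: PRIM2(add)], D=∅>
[4] <S=[clo(λp. ((λv. 7) p), ∅) :: -1], E=∅, C=[AP :: (let q = 5 in 0) :: PRIM2(add)], D=∅>
[5] <S=∅, E={p↦-1}, C=[((λv. 7) p)], D=[(∅, ∅, [(let q = 5 in 0) :: PRIM2(add)])]>
[6] <S=∅, E={p↦-1}, C=[p :: (λv. 7) :: AP], D=[(∅, ∅, [(let q = 5 in 0) :: PRIM2(add)])]>
[7] <S=[-1], E={p↦-1}, C=[(λv. 7) :: AP], D=[(∅, ∅, [(let q = 5 in 0) :: PRIM2(add)])]>
[8] <S=[clo(λv. 7, {p↦-1}) :: -1], E={p↦-1}, C=[AP], D=[(∅, ∅, [(let q = 5 in 0) :: PRIM2(add)])]>
[9] <S=∅, E={v↦-1, p↦-1}, C=[7], D=[(∅, {p↦-1}, ∅) :: (∅, ∅, [(let q = 5 in 0) :: PRIM2(add)])]>
[10] <S=[7], E={v↦-1, p↦-1}, C=∅, D=[(∅, {p↦-1}, ∅) :: (∅, ∅, [(let q = 5 in 0) :: PRIM2(add)])]>
[11] <S=[7], E={p↦-1}, C=∅, D=[(∅, ∅, [(let q = 5 in 0) :: PRIM2(add)])]>
[12] <S=[7], E=∅, C=[(let q = 5 in 0) :: PRIM2(add)], D=∅>
[13] <S=[7], E=∅, C=[5 :: (λq. 0) :: AP :: PRIM2(add)], D=∅>
[14] <S=[5 :: 7], E=∅, C=[(λq. 0) :: AP :: PRIM2(add)], D=∅>
[15] <S=[clo(λq. 0, ∅) :: 5 :: 7], E=∅, C=[AP :: PRIM2(add)], D=∅>
[16] <S=∅, E={q↦5}, C=[0], D=[([7], ∅, [PRIM2(add)])]>
[17] <S=[0], E={q↦5}, C=∅, D=[([7], ∅, [PRIM2(add)])]>
[18] <S=[0 :: 7], E=∅, C=[PRIM2(add)], D=∅>
[19] <S=[7], E=∅, C=∅, D=∅>
→ final value 7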